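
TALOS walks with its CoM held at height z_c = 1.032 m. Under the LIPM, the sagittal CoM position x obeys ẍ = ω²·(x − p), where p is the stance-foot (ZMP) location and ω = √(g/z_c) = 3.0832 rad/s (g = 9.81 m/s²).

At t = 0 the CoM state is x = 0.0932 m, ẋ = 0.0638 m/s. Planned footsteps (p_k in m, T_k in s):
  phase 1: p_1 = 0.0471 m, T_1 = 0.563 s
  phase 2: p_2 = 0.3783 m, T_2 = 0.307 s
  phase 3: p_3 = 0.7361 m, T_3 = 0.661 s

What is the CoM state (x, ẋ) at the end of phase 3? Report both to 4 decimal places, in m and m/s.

phase 1: p=0.0471, T=0.563, ωT=1.735842, cosh=2.924976, sinh=2.748724; start (x,ẋ)=(0.093200, 0.063800) → end (x,ẋ)=(0.238820, 0.577305)
phase 2: p=0.3783, T=0.307, ωT=0.946542, cosh=1.482433, sinh=1.094352; start (x,ẋ)=(0.238820, 0.577305) → end (x,ẋ)=(0.376439, 0.385196)
phase 3: p=0.7361, T=0.661, ωT=2.037995, cosh=3.902748, sinh=3.772458; start (x,ẋ)=(0.376439, 0.385196) → end (x,ẋ)=(-0.196257, -2.679978)

x = -0.1963, ẋ = -2.6800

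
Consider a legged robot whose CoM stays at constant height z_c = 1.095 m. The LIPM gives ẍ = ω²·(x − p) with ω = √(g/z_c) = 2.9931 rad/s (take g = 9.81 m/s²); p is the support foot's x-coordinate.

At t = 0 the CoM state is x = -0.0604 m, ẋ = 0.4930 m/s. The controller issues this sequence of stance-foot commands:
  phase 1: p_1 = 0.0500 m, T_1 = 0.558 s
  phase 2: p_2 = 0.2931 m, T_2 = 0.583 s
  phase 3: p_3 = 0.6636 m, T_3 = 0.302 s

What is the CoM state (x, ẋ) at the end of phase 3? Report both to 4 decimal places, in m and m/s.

x = 0.4421, ẋ = -0.1515

phase 1: p=0.0500, T=0.558, ωT=1.670150, cosh=2.750591, sinh=2.562372; start (x,ẋ)=(-0.060400, 0.493000) → end (x,ẋ)=(0.168389, 0.509336)
phase 2: p=0.2931, T=0.583, ωT=1.744977, cosh=2.950210, sinh=2.775561; start (x,ẋ)=(0.168389, 0.509336) → end (x,ẋ)=(0.397492, 0.466604)
phase 3: p=0.6636, T=0.302, ωT=0.903916, cosh=1.437117, sinh=1.032137; start (x,ẋ)=(0.397492, 0.466604) → end (x,ẋ)=(0.442075, -0.151519)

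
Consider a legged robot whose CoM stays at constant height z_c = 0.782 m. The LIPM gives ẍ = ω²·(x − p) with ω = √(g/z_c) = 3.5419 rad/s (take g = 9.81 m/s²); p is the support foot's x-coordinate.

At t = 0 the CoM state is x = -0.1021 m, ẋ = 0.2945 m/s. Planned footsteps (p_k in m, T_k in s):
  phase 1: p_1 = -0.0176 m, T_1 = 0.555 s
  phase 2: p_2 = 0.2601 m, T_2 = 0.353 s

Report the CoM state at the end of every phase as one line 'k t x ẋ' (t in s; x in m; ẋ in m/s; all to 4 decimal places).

phase 1: p=-0.0176, T=0.555, ωT=1.965755, cosh=3.640174, sinh=3.500124; start (x,ẋ)=(-0.102100, 0.294500) → end (x,ẋ)=(-0.034168, 0.024477)
phase 2: p=0.2601, T=0.353, ωT=1.250291, cosh=1.888890, sinh=1.602468; start (x,ẋ)=(-0.034168, 0.024477) → end (x,ẋ)=(-0.284666, -1.623968)

1 0.5550 -0.0342 0.0245
2 0.9080 -0.2847 -1.6240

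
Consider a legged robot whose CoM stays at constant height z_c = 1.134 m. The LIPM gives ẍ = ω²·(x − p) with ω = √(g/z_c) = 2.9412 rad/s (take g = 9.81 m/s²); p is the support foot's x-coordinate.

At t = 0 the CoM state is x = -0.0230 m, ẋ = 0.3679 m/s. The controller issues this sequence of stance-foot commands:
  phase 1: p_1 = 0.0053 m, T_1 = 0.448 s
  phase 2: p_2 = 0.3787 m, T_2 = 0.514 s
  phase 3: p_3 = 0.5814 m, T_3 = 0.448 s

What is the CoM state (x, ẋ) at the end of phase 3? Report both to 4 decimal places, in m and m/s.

x = 0.0624, ẋ = -1.2949

phase 1: p=0.0053, T=0.448, ωT=1.317658, cosh=2.001212, sinh=1.733451; start (x,ẋ)=(-0.023000, 0.367900) → end (x,ẋ)=(0.165494, 0.591961)
phase 2: p=0.3787, T=0.514, ωT=1.511777, cosh=2.377649, sinh=2.157132; start (x,ẋ)=(0.165494, 0.591961) → end (x,ẋ)=(0.305927, 0.054780)
phase 3: p=0.5814, T=0.448, ωT=1.317658, cosh=2.001212, sinh=1.733451; start (x,ẋ)=(0.305927, 0.054780) → end (x,ẋ)=(0.062405, -1.294853)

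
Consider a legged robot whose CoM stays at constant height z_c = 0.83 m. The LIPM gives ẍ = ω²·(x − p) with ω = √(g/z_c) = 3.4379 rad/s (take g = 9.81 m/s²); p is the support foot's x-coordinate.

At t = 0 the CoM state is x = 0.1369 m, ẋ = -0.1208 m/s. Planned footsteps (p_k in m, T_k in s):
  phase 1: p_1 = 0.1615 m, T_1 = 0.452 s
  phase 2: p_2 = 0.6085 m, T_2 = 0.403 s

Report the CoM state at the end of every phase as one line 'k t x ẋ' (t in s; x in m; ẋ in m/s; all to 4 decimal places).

1 0.4520 0.0213 -0.4895
2 0.8550 -0.9051 -4.8209

phase 1: p=0.1615, T=0.452, ωT=1.553931, cosh=2.470721, sinh=2.259306; start (x,ẋ)=(0.136900, -0.120800) → end (x,ẋ)=(0.021333, -0.489538)
phase 2: p=0.6085, T=0.403, ωT=1.385474, cosh=2.123462, sinh=1.873257; start (x,ẋ)=(0.021333, -0.489538) → end (x,ẋ)=(-0.905067, -4.820909)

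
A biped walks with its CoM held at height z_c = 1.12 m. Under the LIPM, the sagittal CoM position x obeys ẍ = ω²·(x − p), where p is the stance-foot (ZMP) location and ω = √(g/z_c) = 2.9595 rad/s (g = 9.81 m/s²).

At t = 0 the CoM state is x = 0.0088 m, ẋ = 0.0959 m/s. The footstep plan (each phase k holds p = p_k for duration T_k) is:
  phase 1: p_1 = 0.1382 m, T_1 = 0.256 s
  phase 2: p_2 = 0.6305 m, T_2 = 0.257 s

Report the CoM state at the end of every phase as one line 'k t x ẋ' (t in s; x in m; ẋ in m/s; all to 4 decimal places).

phase 1: p=0.1382, T=0.256, ωT=0.757632, cosh=1.300997, sinh=0.832222; start (x,ẋ)=(0.008800, 0.095900) → end (x,ẋ)=(-0.003182, -0.193941)
phase 2: p=0.6305, T=0.257, ωT=0.760591, cosh=1.303466, sinh=0.836076; start (x,ẋ)=(-0.003182, -0.193941) → end (x,ẋ)=(-0.250272, -1.820756)

1 0.2560 -0.0032 -0.1939
2 0.5130 -0.2503 -1.8208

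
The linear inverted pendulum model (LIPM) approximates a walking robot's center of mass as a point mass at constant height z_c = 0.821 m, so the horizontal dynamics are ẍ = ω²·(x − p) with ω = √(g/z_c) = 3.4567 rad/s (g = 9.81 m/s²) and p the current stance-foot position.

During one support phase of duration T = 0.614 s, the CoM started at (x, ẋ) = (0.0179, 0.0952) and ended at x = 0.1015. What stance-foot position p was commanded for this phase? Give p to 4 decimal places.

p = 0.0271

ωT = 3.4567·0.614 = 2.122414; cosh(ωT) = 4.235507, sinh(ωT) = 4.115765
x(T) = p + (x₀−p)·cosh(ωT) + (ẋ₀/ω)·sinh(ωT) ⇒ p·(1 − cosh) = x(T) − x₀·cosh − (ẋ₀/ω)·sinh
numerator   = 0.1015 − (0.0179)·4.235507 − (0.0952/3.4567)·4.115765 = -0.087667
denominator = 1 − 4.235507 = -3.235507
p = -0.087667 / -3.235507 = 0.0271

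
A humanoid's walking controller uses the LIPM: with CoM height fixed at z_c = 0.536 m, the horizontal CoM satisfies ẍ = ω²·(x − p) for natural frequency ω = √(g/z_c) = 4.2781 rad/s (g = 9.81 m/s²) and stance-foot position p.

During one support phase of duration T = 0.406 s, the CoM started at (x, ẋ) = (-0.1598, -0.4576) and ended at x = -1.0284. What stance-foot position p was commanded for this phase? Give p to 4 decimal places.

p = 0.1381

ωT = 4.2781·0.406 = 1.736909; cosh(ωT) = 2.927911, sinh(ωT) = 2.751847
x(T) = p + (x₀−p)·cosh(ωT) + (ẋ₀/ω)·sinh(ωT) ⇒ p·(1 − cosh) = x(T) − x₀·cosh − (ẋ₀/ω)·sinh
numerator   = -1.0284 − (-0.1598)·2.927911 − (-0.4576/4.2781)·2.751847 = -0.266173
denominator = 1 − 2.927911 = -1.927911
p = -0.266173 / -1.927911 = 0.1381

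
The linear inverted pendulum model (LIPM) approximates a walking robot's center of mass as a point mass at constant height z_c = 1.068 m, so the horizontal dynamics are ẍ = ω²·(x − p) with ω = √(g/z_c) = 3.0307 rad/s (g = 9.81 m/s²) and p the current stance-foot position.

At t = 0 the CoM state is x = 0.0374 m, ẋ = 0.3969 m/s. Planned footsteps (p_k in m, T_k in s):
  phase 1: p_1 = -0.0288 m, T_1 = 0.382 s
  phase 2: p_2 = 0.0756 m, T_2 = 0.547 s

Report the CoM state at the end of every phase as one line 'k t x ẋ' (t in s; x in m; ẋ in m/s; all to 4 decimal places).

1 0.3820 0.2748 0.9817
2 0.9290 1.4363 4.1958

phase 1: p=-0.0288, T=0.382, ωT=1.157727, cosh=1.748446, sinh=1.434246; start (x,ẋ)=(0.037400, 0.396900) → end (x,ẋ)=(0.274776, 0.981714)
phase 2: p=0.0756, T=0.547, ωT=1.657793, cosh=2.719137, sinh=2.528578; start (x,ẋ)=(0.274776, 0.981714) → end (x,ẋ)=(1.436252, 4.195772)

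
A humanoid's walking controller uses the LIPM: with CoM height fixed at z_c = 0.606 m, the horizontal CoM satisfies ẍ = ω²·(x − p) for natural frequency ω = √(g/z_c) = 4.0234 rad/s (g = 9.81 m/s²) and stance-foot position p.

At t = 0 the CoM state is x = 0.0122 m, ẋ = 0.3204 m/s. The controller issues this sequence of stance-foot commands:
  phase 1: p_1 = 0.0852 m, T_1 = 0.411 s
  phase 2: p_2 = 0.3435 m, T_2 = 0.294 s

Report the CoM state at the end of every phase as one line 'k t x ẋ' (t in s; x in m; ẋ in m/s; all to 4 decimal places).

phase 1: p=0.0852, T=0.411, ωT=1.653617, cosh=2.708603, sinh=2.517247; start (x,ẋ)=(0.012200, 0.320400) → end (x,ẋ)=(0.087931, 0.128500)
phase 2: p=0.3435, T=0.294, ωT=1.182880, cosh=1.785077, sinh=1.478682; start (x,ẋ)=(0.087931, 0.128500) → end (x,ẋ)=(-0.065484, -1.291082)

1 0.4110 0.0879 0.1285
2 0.7050 -0.0655 -1.2911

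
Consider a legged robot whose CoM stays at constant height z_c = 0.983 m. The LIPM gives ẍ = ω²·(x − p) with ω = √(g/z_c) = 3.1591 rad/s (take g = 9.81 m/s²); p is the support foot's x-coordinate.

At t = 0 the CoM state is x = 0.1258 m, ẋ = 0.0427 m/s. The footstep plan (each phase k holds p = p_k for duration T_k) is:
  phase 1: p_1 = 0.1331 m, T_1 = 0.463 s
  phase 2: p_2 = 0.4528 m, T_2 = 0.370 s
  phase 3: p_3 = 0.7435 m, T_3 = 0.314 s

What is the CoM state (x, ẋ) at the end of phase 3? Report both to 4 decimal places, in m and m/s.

x = -0.9918, ẋ = -5.0233

phase 1: p=0.1331, T=0.463, ωT=1.462663, cosh=2.274531, sinh=2.042912; start (x,ẋ)=(0.125800, 0.042700) → end (x,ẋ)=(0.144109, 0.050010)
phase 2: p=0.4528, T=0.370, ωT=1.168867, cosh=1.764531, sinh=1.453813; start (x,ẋ)=(0.144109, 0.050010) → end (x,ẋ)=(-0.068881, -1.329493)
phase 3: p=0.7435, T=0.314, ωT=0.991957, cosh=1.533679, sinh=1.162829; start (x,ẋ)=(-0.068881, -1.329493) → end (x,ẋ)=(-0.991802, -5.023289)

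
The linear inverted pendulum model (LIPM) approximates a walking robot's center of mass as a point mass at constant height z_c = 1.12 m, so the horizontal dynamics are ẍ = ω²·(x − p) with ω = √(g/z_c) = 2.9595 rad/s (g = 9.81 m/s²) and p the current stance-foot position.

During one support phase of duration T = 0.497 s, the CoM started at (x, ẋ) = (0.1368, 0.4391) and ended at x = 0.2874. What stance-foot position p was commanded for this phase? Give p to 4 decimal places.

p = 0.2570

ωT = 2.9595·0.497 = 1.470871; cosh(ωT) = 2.291376, sinh(ωT) = 2.061651
x(T) = p + (x₀−p)·cosh(ωT) + (ẋ₀/ω)·sinh(ωT) ⇒ p·(1 − cosh) = x(T) − x₀·cosh − (ẋ₀/ω)·sinh
numerator   = 0.2874 − (0.1368)·2.291376 − (0.4391/2.9595)·2.061651 = -0.331947
denominator = 1 − 2.291376 = -1.291376
p = -0.331947 / -1.291376 = 0.2570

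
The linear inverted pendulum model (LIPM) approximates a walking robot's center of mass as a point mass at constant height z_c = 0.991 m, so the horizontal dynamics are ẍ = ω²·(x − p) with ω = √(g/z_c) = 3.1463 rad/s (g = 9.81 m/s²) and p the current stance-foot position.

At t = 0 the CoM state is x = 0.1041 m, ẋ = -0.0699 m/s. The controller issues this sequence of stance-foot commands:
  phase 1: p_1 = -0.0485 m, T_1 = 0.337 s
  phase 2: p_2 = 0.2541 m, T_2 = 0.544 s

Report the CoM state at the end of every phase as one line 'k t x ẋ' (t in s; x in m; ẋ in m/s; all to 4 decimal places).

phase 1: p=-0.0485, T=0.337, ωT=1.060303, cosh=1.616798, sinh=1.270448; start (x,ẋ)=(0.104100, -0.069900) → end (x,ẋ)=(0.169998, 0.496960)
phase 2: p=0.2541, T=0.544, ωT=1.711587, cosh=2.859161, sinh=2.678583; start (x,ẋ)=(0.169998, 0.496960) → end (x,ẋ)=(0.436724, 0.712112)

1 0.3370 0.1700 0.4970
2 0.8810 0.4367 0.7121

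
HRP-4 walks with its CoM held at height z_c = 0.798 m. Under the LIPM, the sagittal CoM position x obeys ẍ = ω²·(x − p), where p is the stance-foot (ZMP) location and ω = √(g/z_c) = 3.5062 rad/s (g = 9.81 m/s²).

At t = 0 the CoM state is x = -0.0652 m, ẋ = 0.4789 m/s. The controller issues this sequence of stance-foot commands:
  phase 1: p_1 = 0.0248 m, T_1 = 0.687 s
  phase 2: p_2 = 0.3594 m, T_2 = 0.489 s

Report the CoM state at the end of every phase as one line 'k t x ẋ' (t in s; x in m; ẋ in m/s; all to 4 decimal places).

1 0.6870 0.2736 0.9439
2 1.1760 0.8369 1.8983

phase 1: p=0.0248, T=0.687, ωT=2.408759, cosh=5.605042, sinh=5.515115; start (x,ẋ)=(-0.065200, 0.478900) → end (x,ẋ)=(0.273637, 0.943916)
phase 2: p=0.3594, T=0.489, ωT=1.714532, cosh=2.867061, sinh=2.687013; start (x,ẋ)=(0.273637, 0.943916) → end (x,ẋ)=(0.836892, 1.898275)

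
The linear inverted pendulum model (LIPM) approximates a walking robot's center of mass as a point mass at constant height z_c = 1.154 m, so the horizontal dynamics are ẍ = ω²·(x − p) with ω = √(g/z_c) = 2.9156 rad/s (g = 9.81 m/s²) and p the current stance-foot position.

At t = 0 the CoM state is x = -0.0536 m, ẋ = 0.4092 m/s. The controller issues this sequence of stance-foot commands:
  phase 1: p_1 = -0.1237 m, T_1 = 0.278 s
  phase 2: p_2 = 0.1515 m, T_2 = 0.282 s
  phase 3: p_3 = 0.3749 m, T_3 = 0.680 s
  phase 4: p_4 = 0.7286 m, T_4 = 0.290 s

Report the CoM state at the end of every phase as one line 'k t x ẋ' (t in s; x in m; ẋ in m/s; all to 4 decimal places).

phase 1: p=-0.1237, T=0.278, ωT=0.810537, cosh=1.346867, sinh=0.902248; start (x,ẋ)=(-0.053600, 0.409200) → end (x,ẋ)=(0.097344, 0.735543)
phase 2: p=0.1515, T=0.282, ωT=0.822199, cosh=1.357481, sinh=0.918017; start (x,ẋ)=(0.097344, 0.735543) → end (x,ẋ)=(0.309581, 0.853534)
phase 3: p=0.3749, T=0.680, ωT=1.982608, cosh=3.699683, sinh=3.561974; start (x,ẋ)=(0.309581, 0.853534) → end (x,ẋ)=(1.175998, 2.479447)
phase 4: p=0.7286, T=0.290, ωT=0.845524, cosh=1.379265, sinh=0.949933; start (x,ẋ)=(1.175998, 2.479447) → end (x,ẋ)=(2.153510, 4.658940)

1 0.2780 0.0973 0.7355
2 0.5600 0.3096 0.8535
3 1.2400 1.1760 2.4794
4 1.5300 2.1535 4.6589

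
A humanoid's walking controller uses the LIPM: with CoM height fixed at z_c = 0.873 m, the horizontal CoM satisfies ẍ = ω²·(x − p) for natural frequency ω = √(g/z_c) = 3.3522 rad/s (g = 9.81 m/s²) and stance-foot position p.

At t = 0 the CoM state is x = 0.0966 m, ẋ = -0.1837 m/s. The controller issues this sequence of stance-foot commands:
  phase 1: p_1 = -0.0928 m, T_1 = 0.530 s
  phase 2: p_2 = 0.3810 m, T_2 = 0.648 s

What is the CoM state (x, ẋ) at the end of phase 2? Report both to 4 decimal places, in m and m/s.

phase 1: p=-0.0928, T=0.530, ωT=1.776666, cosh=3.039660, sinh=2.870459; start (x,ẋ)=(0.096600, -0.183700) → end (x,ẋ)=(0.325611, 1.264088)
phase 2: p=0.3810, T=0.648, ωT=2.172226, cosh=4.445861, sinh=4.331937; start (x,ẋ)=(0.325611, 1.264088) → end (x,ẋ)=(1.768287, 4.815627)

x = 1.7683, ẋ = 4.8156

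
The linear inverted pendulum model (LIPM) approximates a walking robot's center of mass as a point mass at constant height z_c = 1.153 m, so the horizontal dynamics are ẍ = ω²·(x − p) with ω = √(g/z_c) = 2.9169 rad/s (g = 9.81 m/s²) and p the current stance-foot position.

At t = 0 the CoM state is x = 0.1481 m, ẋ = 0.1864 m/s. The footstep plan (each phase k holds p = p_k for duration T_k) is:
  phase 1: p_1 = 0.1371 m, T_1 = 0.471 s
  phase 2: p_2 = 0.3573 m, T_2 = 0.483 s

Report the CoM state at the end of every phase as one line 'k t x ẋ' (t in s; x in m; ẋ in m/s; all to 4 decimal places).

1 0.4710 0.2784 0.4511
2 0.9540 0.4836 0.5350

phase 1: p=0.1371, T=0.471, ωT=1.373860, cosh=2.101849, sinh=1.848721; start (x,ẋ)=(0.148100, 0.186400) → end (x,ẋ)=(0.278360, 0.451103)
phase 2: p=0.3573, T=0.483, ωT=1.408863, cosh=2.167860, sinh=1.923439; start (x,ẋ)=(0.278360, 0.451103) → end (x,ẋ)=(0.483632, 0.535036)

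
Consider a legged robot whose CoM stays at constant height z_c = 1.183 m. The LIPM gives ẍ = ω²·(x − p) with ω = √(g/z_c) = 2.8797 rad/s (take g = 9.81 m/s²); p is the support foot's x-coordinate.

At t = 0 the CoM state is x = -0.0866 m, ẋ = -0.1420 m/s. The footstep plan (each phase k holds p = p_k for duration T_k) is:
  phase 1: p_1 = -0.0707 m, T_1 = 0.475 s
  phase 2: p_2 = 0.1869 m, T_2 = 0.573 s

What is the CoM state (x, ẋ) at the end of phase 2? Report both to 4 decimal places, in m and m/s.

x = -1.1745, ẋ = -3.7826

phase 1: p=-0.0707, T=0.475, ωT=1.367857, cosh=2.090790, sinh=1.836138; start (x,ẋ)=(-0.086600, -0.142000) → end (x,ẋ)=(-0.194485, -0.380964)
phase 2: p=0.1869, T=0.573, ωT=1.650068, cosh=2.699686, sinh=2.507649; start (x,ẋ)=(-0.194485, -0.380964) → end (x,ẋ)=(-1.174463, -3.782568)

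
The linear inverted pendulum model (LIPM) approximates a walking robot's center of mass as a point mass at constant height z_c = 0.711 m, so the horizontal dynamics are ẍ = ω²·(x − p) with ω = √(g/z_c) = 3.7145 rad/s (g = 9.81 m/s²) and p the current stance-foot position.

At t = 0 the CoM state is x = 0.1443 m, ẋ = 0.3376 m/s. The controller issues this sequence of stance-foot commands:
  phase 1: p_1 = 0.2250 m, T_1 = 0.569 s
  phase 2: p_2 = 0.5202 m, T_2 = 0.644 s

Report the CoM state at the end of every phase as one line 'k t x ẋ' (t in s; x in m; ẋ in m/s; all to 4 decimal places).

1 0.5690 0.2568 0.1951
2 1.2130 -0.6474 -4.2298

phase 1: p=0.2250, T=0.569, ωT=2.113551, cosh=4.199193, sinh=4.078385; start (x,ẋ)=(0.144300, 0.337600) → end (x,ẋ)=(0.256798, 0.195110)
phase 2: p=0.5202, T=0.644, ωT=2.392138, cosh=5.514143, sinh=5.422709; start (x,ẋ)=(0.256798, 0.195110) → end (x,ẋ)=(-0.647402, -4.229758)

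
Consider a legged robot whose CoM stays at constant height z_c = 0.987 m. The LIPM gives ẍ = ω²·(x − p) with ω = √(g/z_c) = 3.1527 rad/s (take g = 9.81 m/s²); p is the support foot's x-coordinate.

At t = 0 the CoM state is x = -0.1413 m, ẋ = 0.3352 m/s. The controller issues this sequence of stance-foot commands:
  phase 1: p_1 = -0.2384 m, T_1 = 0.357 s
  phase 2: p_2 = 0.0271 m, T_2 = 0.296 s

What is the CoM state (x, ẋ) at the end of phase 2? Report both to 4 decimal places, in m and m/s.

x = 0.4338, ẋ = 1.6150

phase 1: p=-0.2384, T=0.357, ωT=1.125514, cosh=1.703143, sinh=1.378657; start (x,ẋ)=(-0.141300, 0.335200) → end (x,ẋ)=(0.073556, 0.992938)
phase 2: p=0.0271, T=0.296, ωT=0.933199, cosh=1.467962, sinh=1.074669; start (x,ẋ)=(0.073556, 0.992938) → end (x,ẋ)=(0.433761, 1.614994)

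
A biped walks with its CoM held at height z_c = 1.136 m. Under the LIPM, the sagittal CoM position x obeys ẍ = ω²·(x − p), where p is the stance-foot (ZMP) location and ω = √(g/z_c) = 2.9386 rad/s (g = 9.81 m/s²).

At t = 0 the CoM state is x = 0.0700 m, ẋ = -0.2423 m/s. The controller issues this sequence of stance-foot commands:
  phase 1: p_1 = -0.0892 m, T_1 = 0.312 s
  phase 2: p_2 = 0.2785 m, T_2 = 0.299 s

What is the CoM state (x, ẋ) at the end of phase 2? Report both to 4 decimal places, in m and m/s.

phase 1: p=-0.0892, T=0.312, ωT=0.916843, cosh=1.450580, sinh=1.050801; start (x,ẋ)=(0.070000, -0.242300) → end (x,ẋ)=(0.055089, 0.140116)
phase 2: p=0.2785, T=0.299, ωT=0.878641, cosh=1.411487, sinh=0.996140; start (x,ẋ)=(0.055089, 0.140116) → end (x,ẋ)=(0.010656, -0.456209)

x = 0.0107, ẋ = -0.4562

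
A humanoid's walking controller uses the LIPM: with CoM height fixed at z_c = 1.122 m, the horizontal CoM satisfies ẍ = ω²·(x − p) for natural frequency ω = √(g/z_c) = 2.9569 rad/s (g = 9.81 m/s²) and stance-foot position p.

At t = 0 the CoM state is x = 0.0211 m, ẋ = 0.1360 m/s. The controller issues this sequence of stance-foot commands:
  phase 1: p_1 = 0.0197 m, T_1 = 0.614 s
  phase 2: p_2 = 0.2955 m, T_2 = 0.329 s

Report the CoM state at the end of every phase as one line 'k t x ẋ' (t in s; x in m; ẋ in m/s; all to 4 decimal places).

phase 1: p=0.0197, T=0.614, ωT=1.815537, cosh=3.153561, sinh=2.990811; start (x,ẋ)=(0.021100, 0.136000) → end (x,ẋ)=(0.161675, 0.441265)
phase 2: p=0.2955, T=0.329, ωT=0.972820, cosh=1.511705, sinh=1.133689; start (x,ẋ)=(0.161675, 0.441265) → end (x,ẋ)=(0.262379, 0.218453)

1 0.6140 0.1617 0.4413
2 0.9430 0.2624 0.2185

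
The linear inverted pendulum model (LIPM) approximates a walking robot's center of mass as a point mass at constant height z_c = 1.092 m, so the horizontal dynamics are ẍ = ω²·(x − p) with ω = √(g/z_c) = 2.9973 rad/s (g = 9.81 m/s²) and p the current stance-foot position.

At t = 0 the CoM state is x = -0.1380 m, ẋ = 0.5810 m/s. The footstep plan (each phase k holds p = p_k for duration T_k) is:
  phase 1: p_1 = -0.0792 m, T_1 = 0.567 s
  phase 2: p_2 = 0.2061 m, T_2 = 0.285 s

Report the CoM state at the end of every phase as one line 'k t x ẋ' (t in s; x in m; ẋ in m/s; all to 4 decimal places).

phase 1: p=-0.0792, T=0.567, ωT=1.699469, cosh=2.826911, sinh=2.644131; start (x,ẋ)=(-0.138000, 0.581000) → end (x,ẋ)=(0.267119, 1.176431)
phase 2: p=0.2061, T=0.285, ωT=0.854231, cosh=1.387588, sinh=0.961978; start (x,ẋ)=(0.267119, 1.176431) → end (x,ẋ)=(0.668342, 1.808339)

1 0.5670 0.2671 1.1764
2 0.8520 0.6683 1.8083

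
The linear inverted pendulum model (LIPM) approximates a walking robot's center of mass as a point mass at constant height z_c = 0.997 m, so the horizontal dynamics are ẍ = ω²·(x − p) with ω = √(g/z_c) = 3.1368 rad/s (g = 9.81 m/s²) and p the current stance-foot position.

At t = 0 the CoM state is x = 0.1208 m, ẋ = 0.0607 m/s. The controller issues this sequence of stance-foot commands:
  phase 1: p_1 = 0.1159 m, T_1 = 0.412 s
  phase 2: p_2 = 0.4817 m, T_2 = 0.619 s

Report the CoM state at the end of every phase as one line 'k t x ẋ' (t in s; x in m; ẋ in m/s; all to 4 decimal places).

phase 1: p=0.1159, T=0.412, ωT=1.292362, cosh=1.957999, sinh=1.683377; start (x,ẋ)=(0.120800, 0.060700) → end (x,ẋ)=(0.158069, 0.144725)
phase 2: p=0.4817, T=0.619, ωT=1.941679, cosh=3.556954, sinh=3.413492; start (x,ẋ)=(0.158069, 0.144725) → end (x,ẋ)=(-0.511950, -2.950480)

1 0.4120 0.1581 0.1447
2 1.0310 -0.5119 -2.9505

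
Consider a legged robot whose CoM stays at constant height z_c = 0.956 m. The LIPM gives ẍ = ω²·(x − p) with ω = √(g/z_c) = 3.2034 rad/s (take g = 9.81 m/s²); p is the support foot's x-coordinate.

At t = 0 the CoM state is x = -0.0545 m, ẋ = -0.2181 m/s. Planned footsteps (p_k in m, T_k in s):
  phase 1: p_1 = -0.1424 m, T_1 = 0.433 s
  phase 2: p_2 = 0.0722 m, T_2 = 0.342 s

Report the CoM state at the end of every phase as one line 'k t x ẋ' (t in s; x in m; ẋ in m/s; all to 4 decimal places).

phase 1: p=-0.1424, T=0.433, ωT=1.387072, cosh=2.126459, sinh=1.876653; start (x,ẋ)=(-0.054500, -0.218100) → end (x,ẋ)=(-0.083254, 0.064645)
phase 2: p=0.0722, T=0.342, ωT=1.095563, cosh=1.662608, sinh=1.328257; start (x,ẋ)=(-0.083254, 0.064645) → end (x,ẋ)=(-0.159455, -0.553968)

1 0.4330 -0.0833 0.0646
2 0.7750 -0.1595 -0.5540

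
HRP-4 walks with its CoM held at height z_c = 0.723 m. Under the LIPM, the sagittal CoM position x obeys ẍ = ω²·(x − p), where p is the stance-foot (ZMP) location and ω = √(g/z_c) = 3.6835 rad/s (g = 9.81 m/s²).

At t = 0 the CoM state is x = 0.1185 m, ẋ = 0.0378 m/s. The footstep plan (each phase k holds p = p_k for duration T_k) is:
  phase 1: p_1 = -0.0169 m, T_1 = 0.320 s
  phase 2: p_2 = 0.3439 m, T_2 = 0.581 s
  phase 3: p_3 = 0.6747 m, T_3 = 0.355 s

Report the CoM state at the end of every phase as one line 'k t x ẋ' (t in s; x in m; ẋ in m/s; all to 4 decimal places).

1 0.3200 0.2391 0.8010
2 0.9010 0.8037 1.8332
3 1.2560 1.7833 4.4508

phase 1: p=-0.0169, T=0.320, ωT=1.178720, cosh=1.778942, sinh=1.471269; start (x,ẋ)=(0.118500, 0.037800) → end (x,ẋ)=(0.239067, 0.801034)
phase 2: p=0.3439, T=0.581, ωT=2.140114, cosh=4.309022, sinh=4.191380; start (x,ẋ)=(0.239067, 0.801034) → end (x,ẋ)=(0.803652, 1.833158)
phase 3: p=0.6747, T=0.355, ωT=1.307643, cosh=1.983952, sinh=1.713495; start (x,ẋ)=(0.803652, 1.833158) → end (x,ẋ)=(1.783284, 4.450796)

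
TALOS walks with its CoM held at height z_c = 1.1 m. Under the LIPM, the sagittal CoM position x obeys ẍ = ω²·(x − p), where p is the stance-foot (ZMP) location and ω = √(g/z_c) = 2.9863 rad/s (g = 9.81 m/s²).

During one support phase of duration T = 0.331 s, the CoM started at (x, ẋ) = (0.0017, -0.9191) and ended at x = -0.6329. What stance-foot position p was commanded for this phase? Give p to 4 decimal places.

p = 0.5273

ωT = 2.9863·0.331 = 0.988465; cosh(ωT) = 1.529627, sinh(ωT) = 1.157480
x(T) = p + (x₀−p)·cosh(ωT) + (ẋ₀/ω)·sinh(ωT) ⇒ p·(1 − cosh) = x(T) − x₀·cosh − (ẋ₀/ω)·sinh
numerator   = -0.6329 − (0.0017)·1.529627 − (-0.9191/2.9863)·1.157480 = -0.279260
denominator = 1 − 1.529627 = -0.529627
p = -0.279260 / -0.529627 = 0.5273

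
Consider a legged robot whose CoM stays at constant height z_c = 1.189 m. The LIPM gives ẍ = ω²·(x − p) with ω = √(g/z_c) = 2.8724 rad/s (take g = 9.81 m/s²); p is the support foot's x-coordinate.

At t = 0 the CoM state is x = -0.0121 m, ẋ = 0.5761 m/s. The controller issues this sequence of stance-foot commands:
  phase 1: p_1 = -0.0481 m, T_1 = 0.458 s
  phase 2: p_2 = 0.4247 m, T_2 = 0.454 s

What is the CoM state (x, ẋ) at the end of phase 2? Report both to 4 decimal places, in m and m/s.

x = 1.1077, ẋ = 2.3648

phase 1: p=-0.0481, T=0.458, ωT=1.315559, cosh=1.997579, sinh=1.729255; start (x,ẋ)=(-0.012100, 0.576100) → end (x,ẋ)=(0.370639, 1.329622)
phase 2: p=0.4247, T=0.454, ωT=1.304070, cosh=1.977842, sinh=1.706417; start (x,ẋ)=(0.370639, 1.329622) → end (x,ẋ)=(1.107669, 2.364802)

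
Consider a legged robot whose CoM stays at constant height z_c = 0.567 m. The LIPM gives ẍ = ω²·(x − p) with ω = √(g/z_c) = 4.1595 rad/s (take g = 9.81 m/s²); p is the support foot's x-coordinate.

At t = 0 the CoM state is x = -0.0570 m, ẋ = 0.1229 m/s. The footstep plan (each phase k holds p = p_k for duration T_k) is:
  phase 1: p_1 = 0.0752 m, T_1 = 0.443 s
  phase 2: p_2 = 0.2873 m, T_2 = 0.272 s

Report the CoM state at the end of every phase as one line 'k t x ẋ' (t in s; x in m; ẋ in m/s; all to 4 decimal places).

phase 1: p=0.0752, T=0.443, ωT=1.842659, cosh=3.235848, sinh=3.077452; start (x,ẋ)=(-0.057000, 0.122900) → end (x,ẋ)=(-0.261650, -1.294562)
phase 2: p=0.2873, T=0.272, ωT=1.131384, cosh=1.711265, sinh=1.388679; start (x,ẋ)=(-0.261650, -1.294562) → end (x,ẋ)=(-1.084298, -5.386189)

1 0.4430 -0.2617 -1.2946
2 0.7150 -1.0843 -5.3862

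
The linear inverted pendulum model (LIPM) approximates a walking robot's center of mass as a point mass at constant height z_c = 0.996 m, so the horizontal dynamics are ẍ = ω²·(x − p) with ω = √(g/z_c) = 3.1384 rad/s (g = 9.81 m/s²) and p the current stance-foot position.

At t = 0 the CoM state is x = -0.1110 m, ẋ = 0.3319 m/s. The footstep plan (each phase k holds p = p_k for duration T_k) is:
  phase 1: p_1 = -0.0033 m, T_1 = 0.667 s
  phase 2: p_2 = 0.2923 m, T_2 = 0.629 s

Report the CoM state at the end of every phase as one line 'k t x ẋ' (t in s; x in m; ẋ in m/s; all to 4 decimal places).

1 0.6670 -0.0243 0.0165
2 1.2960 -0.8510 -3.4478

phase 1: p=-0.0033, T=0.667, ωT=2.093313, cosh=4.117511, sinh=3.994233; start (x,ẋ)=(-0.111000, 0.331900) → end (x,ẋ)=(-0.024348, 0.016528)
phase 2: p=0.2923, T=0.629, ωT=1.974054, cosh=3.669348, sinh=3.530455; start (x,ẋ)=(-0.024348, 0.016528) → end (x,ẋ)=(-0.850997, -3.447802)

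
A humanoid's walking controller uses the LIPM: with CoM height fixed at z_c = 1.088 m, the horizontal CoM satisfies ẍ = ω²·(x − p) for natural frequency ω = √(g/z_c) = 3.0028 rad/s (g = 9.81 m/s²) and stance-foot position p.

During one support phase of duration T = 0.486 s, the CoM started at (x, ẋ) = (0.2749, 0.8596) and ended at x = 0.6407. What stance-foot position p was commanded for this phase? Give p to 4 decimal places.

ωT = 3.0028·0.486 = 1.459361; cosh(ωT) = 2.267796, sinh(ωT) = 2.035412
x(T) = p + (x₀−p)·cosh(ωT) + (ẋ₀/ω)·sinh(ωT) ⇒ p·(1 − cosh) = x(T) − x₀·cosh − (ẋ₀/ω)·sinh
numerator   = 0.6407 − (0.2749)·2.267796 − (0.8596/3.0028)·2.035412 = -0.565387
denominator = 1 − 2.267796 = -1.267796
p = -0.565387 / -1.267796 = 0.4460

p = 0.4460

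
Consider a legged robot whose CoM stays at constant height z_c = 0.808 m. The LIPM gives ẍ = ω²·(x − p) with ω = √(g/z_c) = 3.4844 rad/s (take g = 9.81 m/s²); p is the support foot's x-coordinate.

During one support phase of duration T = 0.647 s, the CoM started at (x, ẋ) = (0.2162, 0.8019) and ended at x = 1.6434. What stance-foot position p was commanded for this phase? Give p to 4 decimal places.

ωT = 3.4844·0.647 = 2.254407; cosh(ωT) = 4.817287, sinh(ωT) = 4.712351
x(T) = p + (x₀−p)·cosh(ωT) + (ẋ₀/ω)·sinh(ωT) ⇒ p·(1 − cosh) = x(T) − x₀·cosh − (ẋ₀/ω)·sinh
numerator   = 1.6434 − (0.2162)·4.817287 − (0.8019/3.4844)·4.712351 = -0.482598
denominator = 1 − 4.817287 = -3.817287
p = -0.482598 / -3.817287 = 0.1264

p = 0.1264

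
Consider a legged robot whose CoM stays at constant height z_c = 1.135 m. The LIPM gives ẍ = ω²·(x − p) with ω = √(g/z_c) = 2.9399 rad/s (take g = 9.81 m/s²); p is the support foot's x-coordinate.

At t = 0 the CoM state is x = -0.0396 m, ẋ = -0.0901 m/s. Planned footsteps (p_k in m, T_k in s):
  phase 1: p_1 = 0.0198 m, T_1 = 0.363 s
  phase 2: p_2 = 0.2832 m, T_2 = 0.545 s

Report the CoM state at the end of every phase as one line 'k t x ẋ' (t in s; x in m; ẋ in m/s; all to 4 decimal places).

phase 1: p=0.0198, T=0.363, ωT=1.067184, cosh=1.625578, sinh=1.281602; start (x,ẋ)=(-0.039600, -0.090100) → end (x,ẋ)=(-0.116037, -0.370271)
phase 2: p=0.2832, T=0.545, ωT=1.602246, cosh=2.582805, sinh=2.381362; start (x,ẋ)=(-0.116037, -0.370271) → end (x,ẋ)=(-1.047876, -3.751382)

1 0.3630 -0.1160 -0.3703
2 0.9080 -1.0479 -3.7514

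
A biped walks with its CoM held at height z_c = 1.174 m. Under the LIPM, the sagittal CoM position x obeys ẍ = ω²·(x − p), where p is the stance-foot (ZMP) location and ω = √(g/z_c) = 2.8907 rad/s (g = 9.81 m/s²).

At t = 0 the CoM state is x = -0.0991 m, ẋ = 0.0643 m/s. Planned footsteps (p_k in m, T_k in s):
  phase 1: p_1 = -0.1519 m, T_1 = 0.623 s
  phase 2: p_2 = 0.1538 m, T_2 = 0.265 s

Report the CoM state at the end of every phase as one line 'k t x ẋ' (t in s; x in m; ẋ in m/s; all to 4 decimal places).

phase 1: p=-0.1519, T=0.623, ωT=1.800906, cosh=3.110140, sinh=2.944991; start (x,ẋ)=(-0.099100, 0.064300) → end (x,ẋ)=(0.077823, 0.649473)
phase 2: p=0.1538, T=0.265, ωT=0.766035, cosh=1.308037, sinh=0.843184; start (x,ẋ)=(0.077823, 0.649473) → end (x,ẋ)=(0.243863, 0.664349)

1 0.6230 0.0778 0.6495
2 0.8880 0.2439 0.6643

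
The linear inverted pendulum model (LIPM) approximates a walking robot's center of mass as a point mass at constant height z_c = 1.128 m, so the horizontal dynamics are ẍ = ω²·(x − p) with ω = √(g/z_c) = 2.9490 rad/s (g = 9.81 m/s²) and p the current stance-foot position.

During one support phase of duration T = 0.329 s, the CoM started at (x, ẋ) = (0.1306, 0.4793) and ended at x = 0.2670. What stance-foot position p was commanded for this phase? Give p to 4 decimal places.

p = 0.2234

ωT = 2.9490·0.329 = 0.970221; cosh(ωT) = 1.508763, sinh(ωT) = 1.129764
x(T) = p + (x₀−p)·cosh(ωT) + (ẋ₀/ω)·sinh(ωT) ⇒ p·(1 − cosh) = x(T) − x₀·cosh − (ẋ₀/ω)·sinh
numerator   = 0.2670 − (0.1306)·1.508763 − (0.4793/2.9490)·1.129764 = -0.113665
denominator = 1 − 1.508763 = -0.508763
p = -0.113665 / -0.508763 = 0.2234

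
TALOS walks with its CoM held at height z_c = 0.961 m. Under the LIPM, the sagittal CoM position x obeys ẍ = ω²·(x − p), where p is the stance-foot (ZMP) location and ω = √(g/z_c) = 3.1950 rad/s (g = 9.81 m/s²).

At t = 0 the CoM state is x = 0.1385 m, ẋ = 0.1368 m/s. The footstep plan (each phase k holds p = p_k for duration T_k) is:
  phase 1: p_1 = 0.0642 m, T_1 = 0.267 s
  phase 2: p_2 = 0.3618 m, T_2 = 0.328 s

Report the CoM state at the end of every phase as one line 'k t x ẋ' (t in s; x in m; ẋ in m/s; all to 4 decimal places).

phase 1: p=0.0642, T=0.267, ωT=0.853065, cosh=1.386468, sinh=0.960361; start (x,ẋ)=(0.138500, 0.136800) → end (x,ẋ)=(0.208334, 0.417647)
phase 2: p=0.3618, T=0.328, ωT=1.047960, cosh=1.601240, sinh=1.250588; start (x,ẋ)=(0.208334, 0.417647) → end (x,ẋ)=(0.279540, 0.055562)

1 0.2670 0.2083 0.4176
2 0.5950 0.2795 0.0556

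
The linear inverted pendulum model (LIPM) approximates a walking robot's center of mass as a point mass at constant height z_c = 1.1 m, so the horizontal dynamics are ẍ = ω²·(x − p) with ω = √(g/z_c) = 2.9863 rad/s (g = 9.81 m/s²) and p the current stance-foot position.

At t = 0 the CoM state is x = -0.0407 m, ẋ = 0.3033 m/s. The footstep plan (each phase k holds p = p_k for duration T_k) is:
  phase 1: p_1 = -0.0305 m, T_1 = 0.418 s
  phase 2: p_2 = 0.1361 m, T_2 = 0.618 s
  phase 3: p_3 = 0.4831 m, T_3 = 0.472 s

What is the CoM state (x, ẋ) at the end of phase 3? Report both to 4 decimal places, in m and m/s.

x = 1.6932, ẋ = 3.8898

phase 1: p=-0.0305, T=0.418, ωT=1.248273, cosh=1.885661, sinh=1.598661; start (x,ẋ)=(-0.040700, 0.303300) → end (x,ẋ)=(0.112632, 0.523225)
phase 2: p=0.1361, T=0.618, ωT=1.845533, cosh=3.244709, sinh=3.086768; start (x,ẋ)=(0.112632, 0.523225) → end (x,ẋ)=(0.600782, 1.481388)
phase 3: p=0.4831, T=0.472, ωT=1.409534, cosh=2.169151, sinh=1.924894; start (x,ẋ)=(0.600782, 1.481388) → end (x,ẋ)=(1.693237, 3.889831)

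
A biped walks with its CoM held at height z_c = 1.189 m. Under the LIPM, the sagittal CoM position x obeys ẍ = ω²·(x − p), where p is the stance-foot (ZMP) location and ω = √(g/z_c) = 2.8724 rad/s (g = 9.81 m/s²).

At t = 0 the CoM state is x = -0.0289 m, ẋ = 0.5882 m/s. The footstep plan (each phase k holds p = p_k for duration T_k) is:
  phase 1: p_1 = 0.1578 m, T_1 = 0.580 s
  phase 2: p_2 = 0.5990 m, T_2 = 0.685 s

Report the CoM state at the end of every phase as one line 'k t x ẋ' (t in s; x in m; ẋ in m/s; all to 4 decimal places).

1 0.5800 0.1686 0.2436
2 1.2650 -0.6730 -3.4468

phase 1: p=0.1578, T=0.580, ωT=1.665992, cosh=2.739961, sinh=2.550958; start (x,ẋ)=(-0.028900, 0.588200) → end (x,ẋ)=(0.168626, 0.243625)
phase 2: p=0.5990, T=0.685, ωT=1.967594, cosh=3.646619, sinh=3.506826; start (x,ẋ)=(0.168626, 0.243625) → end (x,ẋ)=(-0.672978, -3.446758)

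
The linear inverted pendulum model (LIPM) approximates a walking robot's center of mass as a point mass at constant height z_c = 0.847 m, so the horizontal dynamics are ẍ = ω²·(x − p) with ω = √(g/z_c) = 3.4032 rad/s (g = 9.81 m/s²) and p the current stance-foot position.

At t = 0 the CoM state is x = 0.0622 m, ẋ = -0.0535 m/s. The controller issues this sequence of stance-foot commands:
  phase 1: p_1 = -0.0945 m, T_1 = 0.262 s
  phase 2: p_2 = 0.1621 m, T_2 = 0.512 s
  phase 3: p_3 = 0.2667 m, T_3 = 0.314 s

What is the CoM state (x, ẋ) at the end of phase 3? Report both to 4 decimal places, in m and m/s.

phase 1: p=-0.0945, T=0.262, ωT=0.891638, cosh=1.424553, sinh=1.014570; start (x,ẋ)=(0.062200, -0.053500) → end (x,ẋ)=(0.112778, 0.464838)
phase 2: p=0.1621, T=0.512, ωT=1.742438, cosh=2.943173, sinh=2.768080; start (x,ẋ)=(0.112778, 0.464838) → end (x,ẋ)=(0.395024, 0.903467)
phase 3: p=0.2667, T=0.314, ωT=1.068605, cosh=1.627401, sinh=1.283914; start (x,ẋ)=(0.395024, 0.903467) → end (x,ẋ)=(0.816383, 2.031005)

x = 0.8164, ẋ = 2.0310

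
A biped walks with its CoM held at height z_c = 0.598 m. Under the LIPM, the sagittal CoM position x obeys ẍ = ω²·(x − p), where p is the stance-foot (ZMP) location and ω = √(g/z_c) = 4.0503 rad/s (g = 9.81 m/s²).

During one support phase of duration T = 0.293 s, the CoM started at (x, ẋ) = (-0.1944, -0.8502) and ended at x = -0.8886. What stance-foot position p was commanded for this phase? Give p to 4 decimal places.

ωT = 4.0503·0.293 = 1.186738; cosh(ωT) = 1.790796, sinh(ωT) = 1.485580
x(T) = p + (x₀−p)·cosh(ωT) + (ẋ₀/ω)·sinh(ωT) ⇒ p·(1 − cosh) = x(T) − x₀·cosh − (ẋ₀/ω)·sinh
numerator   = -0.8886 − (-0.1944)·1.790796 − (-0.8502/4.0503)·1.485580 = -0.228631
denominator = 1 − 1.790796 = -0.790796
p = -0.228631 / -0.790796 = 0.2891

p = 0.2891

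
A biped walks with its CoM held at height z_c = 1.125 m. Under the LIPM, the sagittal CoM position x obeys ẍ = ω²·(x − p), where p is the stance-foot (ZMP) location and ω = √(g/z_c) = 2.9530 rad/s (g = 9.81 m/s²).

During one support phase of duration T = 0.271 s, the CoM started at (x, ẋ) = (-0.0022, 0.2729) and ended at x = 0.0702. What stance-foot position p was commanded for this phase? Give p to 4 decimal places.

p = 0.0265

ωT = 2.9530·0.271 = 0.800263; cosh(ωT) = 1.337669, sinh(ωT) = 0.888458
x(T) = p + (x₀−p)·cosh(ωT) + (ẋ₀/ω)·sinh(ωT) ⇒ p·(1 − cosh) = x(T) − x₀·cosh − (ẋ₀/ω)·sinh
numerator   = 0.0702 − (-0.0022)·1.337669 − (0.2729/2.9530)·0.888458 = -0.008964
denominator = 1 − 1.337669 = -0.337669
p = -0.008964 / -0.337669 = 0.0265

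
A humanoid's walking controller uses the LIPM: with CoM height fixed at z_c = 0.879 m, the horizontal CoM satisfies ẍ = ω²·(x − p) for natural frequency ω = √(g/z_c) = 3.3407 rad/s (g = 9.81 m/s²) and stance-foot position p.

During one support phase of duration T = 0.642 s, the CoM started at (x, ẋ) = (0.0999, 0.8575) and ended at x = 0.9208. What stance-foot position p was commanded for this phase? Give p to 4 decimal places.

ωT = 3.3407·0.642 = 2.144729; cosh(ωT) = 4.328415, sinh(ωT) = 4.211315
x(T) = p + (x₀−p)·cosh(ωT) + (ẋ₀/ω)·sinh(ωT) ⇒ p·(1 − cosh) = x(T) − x₀·cosh − (ẋ₀/ω)·sinh
numerator   = 0.9208 − (0.0999)·4.328415 − (0.8575/3.3407)·4.211315 = -0.592581
denominator = 1 − 4.328415 = -3.328415
p = -0.592581 / -3.328415 = 0.1780

p = 0.1780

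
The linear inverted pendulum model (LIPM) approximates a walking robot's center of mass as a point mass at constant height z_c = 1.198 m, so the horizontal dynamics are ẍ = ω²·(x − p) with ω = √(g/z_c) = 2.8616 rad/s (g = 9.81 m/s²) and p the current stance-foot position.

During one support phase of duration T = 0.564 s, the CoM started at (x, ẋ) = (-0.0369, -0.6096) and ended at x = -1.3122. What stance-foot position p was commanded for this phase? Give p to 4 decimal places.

p = 0.4359

ωT = 2.8616·0.564 = 1.613942; cosh(ωT) = 2.610837, sinh(ωT) = 2.411736
x(T) = p + (x₀−p)·cosh(ωT) + (ẋ₀/ω)·sinh(ωT) ⇒ p·(1 − cosh) = x(T) − x₀·cosh − (ẋ₀/ω)·sinh
numerator   = -1.3122 − (-0.0369)·2.610837 − (-0.6096/2.8616)·2.411736 = -0.702094
denominator = 1 − 2.610837 = -1.610837
p = -0.702094 / -1.610837 = 0.4359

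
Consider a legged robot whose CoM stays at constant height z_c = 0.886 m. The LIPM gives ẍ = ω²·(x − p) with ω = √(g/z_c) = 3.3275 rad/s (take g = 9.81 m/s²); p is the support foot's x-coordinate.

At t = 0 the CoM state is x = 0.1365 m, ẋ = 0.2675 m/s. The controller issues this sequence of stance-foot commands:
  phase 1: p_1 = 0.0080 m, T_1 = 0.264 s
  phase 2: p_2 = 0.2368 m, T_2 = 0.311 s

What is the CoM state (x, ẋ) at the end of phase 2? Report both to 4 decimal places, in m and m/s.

phase 1: p=0.0080, T=0.264, ωT=0.878460, cosh=1.411306, sinh=0.995884; start (x,ẋ)=(0.136500, 0.267500) → end (x,ẋ)=(0.269413, 0.803348)
phase 2: p=0.2368, T=0.311, ωT=1.034852, cosh=1.584985, sinh=1.229706; start (x,ẋ)=(0.269413, 0.803348) → end (x,ẋ)=(0.585375, 1.406740)

x = 0.5854, ẋ = 1.4067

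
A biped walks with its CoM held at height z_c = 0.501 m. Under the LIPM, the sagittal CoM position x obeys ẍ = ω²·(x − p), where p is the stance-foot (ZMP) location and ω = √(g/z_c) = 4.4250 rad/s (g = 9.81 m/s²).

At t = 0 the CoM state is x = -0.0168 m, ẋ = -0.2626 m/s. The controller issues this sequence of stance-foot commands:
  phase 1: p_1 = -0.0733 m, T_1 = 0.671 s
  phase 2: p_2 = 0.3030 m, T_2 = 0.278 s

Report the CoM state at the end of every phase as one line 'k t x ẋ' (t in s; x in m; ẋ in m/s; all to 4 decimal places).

phase 1: p=-0.0733, T=0.671, ωT=2.969175, cosh=9.763596, sinh=9.712250; start (x,ẋ)=(-0.016800, -0.262600) → end (x,ẋ)=(-0.098027, -0.135736)
phase 2: p=0.3030, T=0.278, ωT=1.230150, cosh=1.856996, sinh=1.564747; start (x,ẋ)=(-0.098027, -0.135736) → end (x,ẋ)=(-0.489703, -3.028773)

1 0.6710 -0.0980 -0.1357
2 0.9490 -0.4897 -3.0288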